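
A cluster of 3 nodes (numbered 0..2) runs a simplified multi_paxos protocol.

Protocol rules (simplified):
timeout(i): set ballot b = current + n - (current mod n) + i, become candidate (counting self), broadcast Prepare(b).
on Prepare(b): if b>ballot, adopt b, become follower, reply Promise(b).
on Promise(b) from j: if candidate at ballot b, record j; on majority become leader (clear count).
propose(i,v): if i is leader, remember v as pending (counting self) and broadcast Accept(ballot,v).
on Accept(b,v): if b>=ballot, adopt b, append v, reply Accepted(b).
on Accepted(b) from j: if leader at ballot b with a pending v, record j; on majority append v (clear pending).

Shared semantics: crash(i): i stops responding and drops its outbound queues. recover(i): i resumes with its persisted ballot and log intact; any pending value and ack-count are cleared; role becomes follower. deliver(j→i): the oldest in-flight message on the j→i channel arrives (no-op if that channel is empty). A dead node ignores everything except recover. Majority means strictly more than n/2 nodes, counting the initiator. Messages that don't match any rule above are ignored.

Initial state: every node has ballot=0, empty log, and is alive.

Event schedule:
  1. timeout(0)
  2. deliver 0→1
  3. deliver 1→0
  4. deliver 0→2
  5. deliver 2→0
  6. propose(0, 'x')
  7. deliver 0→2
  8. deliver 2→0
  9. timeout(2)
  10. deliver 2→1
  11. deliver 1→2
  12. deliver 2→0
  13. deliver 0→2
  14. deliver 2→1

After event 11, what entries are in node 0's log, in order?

1. timeout(0):  <0:cand b3 ->
2. deliver 0→1:  <1:foll b3 ->
3. deliver 1→0:  <0:lead b3 ->
4. deliver 0→2:  <2:foll b3 ->
5. deliver 2→0:  nop
6. propose(0,'x'):  nop
7. deliver 0→2:  <2:foll b3 x>
8. deliver 2→0:  <0:lead b3 x>
9. timeout(2):  <2:cand b8 x>
10. deliver 2→1:  <1:foll b8 ->
11. deliver 1→2:  <2:lead b8 x>

x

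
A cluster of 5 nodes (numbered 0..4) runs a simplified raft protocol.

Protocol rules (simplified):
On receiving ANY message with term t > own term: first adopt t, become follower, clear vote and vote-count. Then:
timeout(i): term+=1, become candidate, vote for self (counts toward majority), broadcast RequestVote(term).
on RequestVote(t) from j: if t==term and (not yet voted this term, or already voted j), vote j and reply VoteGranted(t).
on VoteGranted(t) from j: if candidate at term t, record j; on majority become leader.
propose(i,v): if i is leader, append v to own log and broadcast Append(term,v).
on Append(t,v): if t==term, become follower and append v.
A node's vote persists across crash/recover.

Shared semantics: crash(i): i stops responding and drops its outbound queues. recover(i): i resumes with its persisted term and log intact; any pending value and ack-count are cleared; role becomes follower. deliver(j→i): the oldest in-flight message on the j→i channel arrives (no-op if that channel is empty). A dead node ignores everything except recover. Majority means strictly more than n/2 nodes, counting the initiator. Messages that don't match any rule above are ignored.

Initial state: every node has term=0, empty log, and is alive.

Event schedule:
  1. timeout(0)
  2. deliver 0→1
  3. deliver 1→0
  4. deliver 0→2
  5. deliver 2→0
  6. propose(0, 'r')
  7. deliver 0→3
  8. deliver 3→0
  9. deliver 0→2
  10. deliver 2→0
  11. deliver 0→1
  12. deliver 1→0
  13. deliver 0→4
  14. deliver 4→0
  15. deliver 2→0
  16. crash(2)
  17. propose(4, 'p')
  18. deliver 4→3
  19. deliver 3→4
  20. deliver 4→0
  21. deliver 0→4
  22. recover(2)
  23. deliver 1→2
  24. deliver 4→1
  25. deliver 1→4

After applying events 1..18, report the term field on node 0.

step 1 timeout(0): 0={cand,t=1,log=-}
step 2 deliver 0→1: 1={foll,t=1,log=-}
step 3 deliver 1→0: —
step 4 deliver 0→2: 2={foll,t=1,log=-}
step 5 deliver 2→0: 0={lead,t=1,log=-}
step 6 propose(0,'r'): 0={lead,t=1,log=r}
step 7 deliver 0→3: 3={foll,t=1,log=-}
step 8 deliver 3→0: —
step 9 deliver 0→2: 2={foll,t=1,log=r}
step 10 deliver 2→0: —
step 11 deliver 0→1: 1={foll,t=1,log=r}
step 12 deliver 1→0: —
step 13 deliver 0→4: 4={foll,t=1,log=-}
step 14 deliver 4→0: —
step 15 deliver 2→0: —
step 16 crash(2): 2={✗foll,t=1,log=r}
step 17 propose(4,'p'): —
step 18 deliver 4→3: —

1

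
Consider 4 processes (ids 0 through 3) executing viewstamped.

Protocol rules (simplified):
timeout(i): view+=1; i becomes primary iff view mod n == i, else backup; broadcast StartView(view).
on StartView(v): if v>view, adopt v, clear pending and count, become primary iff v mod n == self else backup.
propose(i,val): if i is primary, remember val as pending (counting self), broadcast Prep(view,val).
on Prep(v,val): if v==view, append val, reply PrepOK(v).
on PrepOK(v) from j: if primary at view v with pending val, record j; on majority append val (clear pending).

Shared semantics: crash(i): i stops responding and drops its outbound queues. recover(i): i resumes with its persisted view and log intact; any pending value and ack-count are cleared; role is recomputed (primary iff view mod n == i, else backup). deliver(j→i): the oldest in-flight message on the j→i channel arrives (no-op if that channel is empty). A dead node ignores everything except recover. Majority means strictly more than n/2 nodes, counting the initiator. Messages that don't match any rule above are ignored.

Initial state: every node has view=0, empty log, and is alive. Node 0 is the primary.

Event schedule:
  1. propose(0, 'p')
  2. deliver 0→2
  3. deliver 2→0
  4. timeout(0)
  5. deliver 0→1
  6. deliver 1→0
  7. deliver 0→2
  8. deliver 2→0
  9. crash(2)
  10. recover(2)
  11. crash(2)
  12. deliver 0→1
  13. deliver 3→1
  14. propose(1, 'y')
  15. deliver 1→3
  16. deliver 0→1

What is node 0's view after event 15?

e1 propose(0,'p'): ·
e2 deliver 0→2: 2[back,v=0,p]
e3 deliver 2→0: ·
e4 timeout(0): 0[back,v=1,-]
e5 deliver 0→1: 1[back,v=0,p]
e6 deliver 1→0: ·
e7 deliver 0→2: 2[back,v=1,p]
e8 deliver 2→0: ·
e9 crash(2): 2[✗back,v=1,p]
e10 recover(2): 2[back,v=1,p]
e11 crash(2): 2[✗back,v=1,p]
e12 deliver 0→1: 1[prim,v=1,p]
e13 deliver 3→1: ·
e14 propose(1,'y'): ·
e15 deliver 1→3: ·

1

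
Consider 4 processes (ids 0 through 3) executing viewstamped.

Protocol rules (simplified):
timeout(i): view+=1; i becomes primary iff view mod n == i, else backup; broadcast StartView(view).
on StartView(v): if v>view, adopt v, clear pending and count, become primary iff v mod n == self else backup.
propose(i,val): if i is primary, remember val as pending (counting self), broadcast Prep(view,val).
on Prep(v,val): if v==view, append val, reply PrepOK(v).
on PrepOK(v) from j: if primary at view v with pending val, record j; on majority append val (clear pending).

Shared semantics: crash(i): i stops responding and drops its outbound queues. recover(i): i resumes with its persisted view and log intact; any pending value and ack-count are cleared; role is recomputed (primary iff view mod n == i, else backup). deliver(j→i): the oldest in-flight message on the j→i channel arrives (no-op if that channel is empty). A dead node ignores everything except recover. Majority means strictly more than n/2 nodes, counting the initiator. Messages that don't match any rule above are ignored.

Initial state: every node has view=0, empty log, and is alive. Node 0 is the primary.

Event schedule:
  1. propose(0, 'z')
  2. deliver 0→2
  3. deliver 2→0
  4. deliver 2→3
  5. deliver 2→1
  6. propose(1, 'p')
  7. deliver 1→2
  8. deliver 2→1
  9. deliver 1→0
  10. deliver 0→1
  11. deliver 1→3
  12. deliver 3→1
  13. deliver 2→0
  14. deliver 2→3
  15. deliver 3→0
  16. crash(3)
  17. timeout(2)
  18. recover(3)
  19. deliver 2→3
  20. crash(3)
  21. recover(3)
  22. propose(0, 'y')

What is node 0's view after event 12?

0

e1 propose(0,'z'): ·
e2 deliver 0→2: 2[back,v=0,z]
e3 deliver 2→0: ·
e4 deliver 2→3: ·
e5 deliver 2→1: ·
e6 propose(1,'p'): ·
e7 deliver 1→2: ·
e8 deliver 2→1: ·
e9 deliver 1→0: ·
e10 deliver 0→1: 1[back,v=0,z]
e11 deliver 1→3: ·
e12 deliver 3→1: ·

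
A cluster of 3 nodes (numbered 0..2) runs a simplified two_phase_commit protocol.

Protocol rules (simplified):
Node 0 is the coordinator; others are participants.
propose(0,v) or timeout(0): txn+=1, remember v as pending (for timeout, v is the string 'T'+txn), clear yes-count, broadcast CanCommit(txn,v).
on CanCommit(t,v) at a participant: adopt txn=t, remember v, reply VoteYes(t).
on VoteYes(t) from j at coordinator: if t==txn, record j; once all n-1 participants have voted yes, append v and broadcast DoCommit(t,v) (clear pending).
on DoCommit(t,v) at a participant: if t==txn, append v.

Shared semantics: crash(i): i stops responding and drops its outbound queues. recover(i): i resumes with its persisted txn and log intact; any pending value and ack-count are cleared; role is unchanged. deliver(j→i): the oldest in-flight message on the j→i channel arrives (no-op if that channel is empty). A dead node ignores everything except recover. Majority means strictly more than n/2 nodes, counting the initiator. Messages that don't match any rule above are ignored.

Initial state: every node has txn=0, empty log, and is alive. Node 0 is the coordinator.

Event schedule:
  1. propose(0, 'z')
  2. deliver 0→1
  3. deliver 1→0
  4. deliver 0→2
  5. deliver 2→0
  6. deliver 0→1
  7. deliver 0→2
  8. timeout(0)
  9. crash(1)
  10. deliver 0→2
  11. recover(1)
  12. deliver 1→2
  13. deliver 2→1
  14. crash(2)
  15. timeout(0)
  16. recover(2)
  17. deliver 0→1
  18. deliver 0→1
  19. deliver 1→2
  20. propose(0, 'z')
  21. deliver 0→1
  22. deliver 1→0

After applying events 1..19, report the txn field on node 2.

2

[1] propose(0,'z') → N0(coor t1 [-])
[2] deliver 0→1 → N1(part t1 [-])
[3] deliver 1→0 → ∅
[4] deliver 0→2 → N2(part t1 [-])
[5] deliver 2→0 → N0(coor t1 [z])
[6] deliver 0→1 → N1(part t1 [z])
[7] deliver 0→2 → N2(part t1 [z])
[8] timeout(0) → N0(coor t2 [z])
[9] crash(1) → N1(✗part t1 [z])
[10] deliver 0→2 → N2(part t2 [z])
[11] recover(1) → N1(part t1 [z])
[12] deliver 1→2 → ∅
[13] deliver 2→1 → ∅
[14] crash(2) → N2(✗part t2 [z])
[15] timeout(0) → N0(coor t3 [z])
[16] recover(2) → N2(part t2 [z])
[17] deliver 0→1 → N1(part t2 [z])
[18] deliver 0→1 → N1(part t3 [z])
[19] deliver 1→2 → ∅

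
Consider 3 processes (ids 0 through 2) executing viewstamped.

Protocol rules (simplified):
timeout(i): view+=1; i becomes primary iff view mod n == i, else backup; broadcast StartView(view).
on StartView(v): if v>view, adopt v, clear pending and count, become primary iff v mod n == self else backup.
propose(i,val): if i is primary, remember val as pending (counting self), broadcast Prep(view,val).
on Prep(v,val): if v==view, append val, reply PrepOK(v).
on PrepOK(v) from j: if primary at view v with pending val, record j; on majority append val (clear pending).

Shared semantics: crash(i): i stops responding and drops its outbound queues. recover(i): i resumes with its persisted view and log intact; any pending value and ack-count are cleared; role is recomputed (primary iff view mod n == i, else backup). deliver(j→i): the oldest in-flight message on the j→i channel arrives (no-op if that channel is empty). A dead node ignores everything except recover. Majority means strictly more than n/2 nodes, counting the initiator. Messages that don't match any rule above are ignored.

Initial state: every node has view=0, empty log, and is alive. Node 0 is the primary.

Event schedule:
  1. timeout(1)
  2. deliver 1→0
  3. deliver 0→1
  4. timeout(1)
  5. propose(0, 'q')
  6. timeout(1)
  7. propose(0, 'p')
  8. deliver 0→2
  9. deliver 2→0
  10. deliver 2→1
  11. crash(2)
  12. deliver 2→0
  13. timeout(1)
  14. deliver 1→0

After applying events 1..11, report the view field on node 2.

step 1 timeout(1): 1={prim,v=1,log=-}
step 2 deliver 1→0: 0={back,v=1,log=-}
step 3 deliver 0→1: —
step 4 timeout(1): 1={back,v=2,log=-}
step 5 propose(0,'q'): —
step 6 timeout(1): 1={back,v=3,log=-}
step 7 propose(0,'p'): —
step 8 deliver 0→2: —
step 9 deliver 2→0: —
step 10 deliver 2→1: —
step 11 crash(2): 2={✗back,v=0,log=-}

0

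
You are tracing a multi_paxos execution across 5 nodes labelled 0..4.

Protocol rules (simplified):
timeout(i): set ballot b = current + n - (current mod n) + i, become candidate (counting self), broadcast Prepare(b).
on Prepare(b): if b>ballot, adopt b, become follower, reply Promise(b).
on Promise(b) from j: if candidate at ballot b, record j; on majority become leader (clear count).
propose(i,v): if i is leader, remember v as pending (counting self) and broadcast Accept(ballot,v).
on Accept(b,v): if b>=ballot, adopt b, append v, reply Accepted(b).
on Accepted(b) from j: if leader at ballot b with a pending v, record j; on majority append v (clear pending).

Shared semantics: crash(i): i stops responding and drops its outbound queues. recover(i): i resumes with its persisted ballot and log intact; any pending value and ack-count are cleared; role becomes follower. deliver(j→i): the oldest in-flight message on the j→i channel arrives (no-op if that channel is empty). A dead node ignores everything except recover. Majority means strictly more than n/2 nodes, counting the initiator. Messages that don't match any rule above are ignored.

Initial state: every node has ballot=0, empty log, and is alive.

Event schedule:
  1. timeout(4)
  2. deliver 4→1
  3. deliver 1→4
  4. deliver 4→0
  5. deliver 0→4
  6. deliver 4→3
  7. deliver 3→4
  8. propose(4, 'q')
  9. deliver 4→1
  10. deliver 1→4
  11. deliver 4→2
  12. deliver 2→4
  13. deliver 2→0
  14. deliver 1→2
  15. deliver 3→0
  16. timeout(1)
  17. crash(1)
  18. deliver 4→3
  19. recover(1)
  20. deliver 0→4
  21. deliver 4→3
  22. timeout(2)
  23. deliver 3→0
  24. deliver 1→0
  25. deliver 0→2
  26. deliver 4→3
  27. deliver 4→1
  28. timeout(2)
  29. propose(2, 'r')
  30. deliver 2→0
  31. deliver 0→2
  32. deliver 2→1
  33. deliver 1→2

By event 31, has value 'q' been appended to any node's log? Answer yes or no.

yes

after 1 — timeout(4): n4:cand/b9/[-]
after 2 — deliver 4→1: n1:foll/b9/[-]
after 3 — deliver 1→4: ·
after 4 — deliver 4→0: n0:foll/b9/[-]
after 5 — deliver 0→4: n4:lead/b9/[-]
after 6 — deliver 4→3: n3:foll/b9/[-]
after 7 — deliver 3→4: ·
after 8 — propose(4,'q'): ·
after 9 — deliver 4→1: n1:foll/b9/[q]
after 10 — deliver 1→4: ·
after 11 — deliver 4→2: n2:foll/b9/[-]
after 12 — deliver 2→4: ·
after 13 — deliver 2→0: ·
after 14 — deliver 1→2: ·
after 15 — deliver 3→0: ·
after 16 — timeout(1): n1:cand/b11/[q]
after 17 — crash(1): n1:✗cand/b11/[q]
after 18 — deliver 4→3: n3:foll/b9/[q]
after 19 — recover(1): n1:foll/b11/[q]
after 20 — deliver 0→4: ·
after 21 — deliver 4→3: ·
after 22 — timeout(2): n2:cand/b12/[-]
after 23 — deliver 3→0: ·
after 24 — deliver 1→0: ·
after 25 — deliver 0→2: ·
after 26 — deliver 4→3: ·
after 27 — deliver 4→1: ·
after 28 — timeout(2): n2:cand/b17/[-]
after 29 — propose(2,'r'): ·
after 30 — deliver 2→0: n0:foll/b12/[-]
after 31 — deliver 0→2: ·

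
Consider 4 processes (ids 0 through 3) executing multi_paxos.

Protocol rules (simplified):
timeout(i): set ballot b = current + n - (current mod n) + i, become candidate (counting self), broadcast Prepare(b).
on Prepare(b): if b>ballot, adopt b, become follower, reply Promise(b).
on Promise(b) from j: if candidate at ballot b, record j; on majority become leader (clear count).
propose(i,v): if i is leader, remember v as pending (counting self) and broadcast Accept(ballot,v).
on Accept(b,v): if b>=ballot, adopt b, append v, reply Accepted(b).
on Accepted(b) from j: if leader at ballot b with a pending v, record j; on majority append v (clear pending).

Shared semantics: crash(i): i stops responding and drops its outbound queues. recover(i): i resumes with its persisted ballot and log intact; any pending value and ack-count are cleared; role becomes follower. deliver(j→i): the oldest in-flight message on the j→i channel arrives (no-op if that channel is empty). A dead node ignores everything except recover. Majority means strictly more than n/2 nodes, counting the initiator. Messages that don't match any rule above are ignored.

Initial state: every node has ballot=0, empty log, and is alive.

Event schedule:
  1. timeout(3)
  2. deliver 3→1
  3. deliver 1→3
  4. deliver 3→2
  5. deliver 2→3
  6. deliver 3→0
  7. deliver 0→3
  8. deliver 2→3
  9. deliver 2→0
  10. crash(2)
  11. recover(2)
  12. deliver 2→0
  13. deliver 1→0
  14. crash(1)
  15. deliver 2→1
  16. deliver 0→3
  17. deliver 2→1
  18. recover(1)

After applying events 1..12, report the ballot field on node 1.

7

after 1 — timeout(3): n3:cand/b7/[-]
after 2 — deliver 3→1: n1:foll/b7/[-]
after 3 — deliver 1→3: ·
after 4 — deliver 3→2: n2:foll/b7/[-]
after 5 — deliver 2→3: n3:lead/b7/[-]
after 6 — deliver 3→0: n0:foll/b7/[-]
after 7 — deliver 0→3: ·
after 8 — deliver 2→3: ·
after 9 — deliver 2→0: ·
after 10 — crash(2): n2:✗foll/b7/[-]
after 11 — recover(2): n2:foll/b7/[-]
after 12 — deliver 2→0: ·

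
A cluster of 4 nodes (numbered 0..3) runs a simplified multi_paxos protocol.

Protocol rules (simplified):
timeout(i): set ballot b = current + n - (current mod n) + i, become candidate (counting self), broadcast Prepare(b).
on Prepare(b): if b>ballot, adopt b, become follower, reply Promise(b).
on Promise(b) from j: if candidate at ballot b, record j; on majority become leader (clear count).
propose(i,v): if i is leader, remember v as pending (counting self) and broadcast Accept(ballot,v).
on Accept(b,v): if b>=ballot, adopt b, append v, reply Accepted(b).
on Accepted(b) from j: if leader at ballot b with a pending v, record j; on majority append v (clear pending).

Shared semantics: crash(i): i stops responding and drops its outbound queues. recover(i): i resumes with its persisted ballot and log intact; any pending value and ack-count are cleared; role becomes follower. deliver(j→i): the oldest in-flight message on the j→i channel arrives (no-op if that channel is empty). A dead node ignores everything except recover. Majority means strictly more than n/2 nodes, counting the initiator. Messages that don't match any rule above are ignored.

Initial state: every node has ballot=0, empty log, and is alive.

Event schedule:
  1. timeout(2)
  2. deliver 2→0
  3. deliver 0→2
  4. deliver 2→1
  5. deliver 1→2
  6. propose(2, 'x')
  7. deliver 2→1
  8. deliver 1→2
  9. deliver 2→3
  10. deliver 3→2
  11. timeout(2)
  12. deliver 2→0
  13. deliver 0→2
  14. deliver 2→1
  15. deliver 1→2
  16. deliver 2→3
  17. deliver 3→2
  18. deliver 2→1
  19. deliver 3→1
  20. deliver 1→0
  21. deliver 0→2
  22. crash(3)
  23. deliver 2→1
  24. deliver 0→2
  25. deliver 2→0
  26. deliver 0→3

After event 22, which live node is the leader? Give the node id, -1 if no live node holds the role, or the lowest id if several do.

-1

after 1 — timeout(2): n2:cand/b6/[-]
after 2 — deliver 2→0: n0:foll/b6/[-]
after 3 — deliver 0→2: ·
after 4 — deliver 2→1: n1:foll/b6/[-]
after 5 — deliver 1→2: n2:lead/b6/[-]
after 6 — propose(2,'x'): ·
after 7 — deliver 2→1: n1:foll/b6/[x]
after 8 — deliver 1→2: ·
after 9 — deliver 2→3: n3:foll/b6/[-]
after 10 — deliver 3→2: ·
after 11 — timeout(2): n2:cand/b10/[-]
after 12 — deliver 2→0: n0:foll/b6/[x]
after 13 — deliver 0→2: ·
after 14 — deliver 2→1: n1:foll/b10/[x]
after 15 — deliver 1→2: ·
after 16 — deliver 2→3: n3:foll/b6/[x]
after 17 — deliver 3→2: ·
after 18 — deliver 2→1: ·
after 19 — deliver 3→1: ·
after 20 — deliver 1→0: ·
after 21 — deliver 0→2: ·
after 22 — crash(3): n3:✗foll/b6/[x]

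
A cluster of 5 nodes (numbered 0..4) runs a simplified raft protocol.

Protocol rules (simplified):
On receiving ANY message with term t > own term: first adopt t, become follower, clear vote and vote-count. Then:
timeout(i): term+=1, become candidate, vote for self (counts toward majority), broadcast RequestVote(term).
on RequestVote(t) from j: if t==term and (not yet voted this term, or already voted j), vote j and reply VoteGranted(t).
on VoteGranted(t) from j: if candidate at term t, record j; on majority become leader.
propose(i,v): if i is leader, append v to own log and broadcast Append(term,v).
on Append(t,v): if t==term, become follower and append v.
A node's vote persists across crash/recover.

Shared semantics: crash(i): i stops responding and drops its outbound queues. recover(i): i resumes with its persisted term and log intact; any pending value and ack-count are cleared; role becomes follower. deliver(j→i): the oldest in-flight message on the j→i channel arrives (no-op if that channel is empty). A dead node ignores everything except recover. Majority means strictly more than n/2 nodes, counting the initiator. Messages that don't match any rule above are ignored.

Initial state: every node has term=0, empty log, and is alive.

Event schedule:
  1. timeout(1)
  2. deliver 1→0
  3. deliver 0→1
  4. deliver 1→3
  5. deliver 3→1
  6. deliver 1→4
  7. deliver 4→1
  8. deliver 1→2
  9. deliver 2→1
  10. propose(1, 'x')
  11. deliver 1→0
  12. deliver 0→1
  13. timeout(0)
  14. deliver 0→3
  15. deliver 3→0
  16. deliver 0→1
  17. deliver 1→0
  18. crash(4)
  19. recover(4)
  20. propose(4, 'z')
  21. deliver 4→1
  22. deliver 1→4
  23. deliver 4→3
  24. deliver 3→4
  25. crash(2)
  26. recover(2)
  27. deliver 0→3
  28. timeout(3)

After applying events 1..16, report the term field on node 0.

2

e1 timeout(1): 1[cand,t=1,-]
e2 deliver 1→0: 0[foll,t=1,-]
e3 deliver 0→1: ·
e4 deliver 1→3: 3[foll,t=1,-]
e5 deliver 3→1: 1[lead,t=1,-]
e6 deliver 1→4: 4[foll,t=1,-]
e7 deliver 4→1: ·
e8 deliver 1→2: 2[foll,t=1,-]
e9 deliver 2→1: ·
e10 propose(1,'x'): 1[lead,t=1,x]
e11 deliver 1→0: 0[foll,t=1,x]
e12 deliver 0→1: ·
e13 timeout(0): 0[cand,t=2,x]
e14 deliver 0→3: 3[foll,t=2,-]
e15 deliver 3→0: ·
e16 deliver 0→1: 1[foll,t=2,x]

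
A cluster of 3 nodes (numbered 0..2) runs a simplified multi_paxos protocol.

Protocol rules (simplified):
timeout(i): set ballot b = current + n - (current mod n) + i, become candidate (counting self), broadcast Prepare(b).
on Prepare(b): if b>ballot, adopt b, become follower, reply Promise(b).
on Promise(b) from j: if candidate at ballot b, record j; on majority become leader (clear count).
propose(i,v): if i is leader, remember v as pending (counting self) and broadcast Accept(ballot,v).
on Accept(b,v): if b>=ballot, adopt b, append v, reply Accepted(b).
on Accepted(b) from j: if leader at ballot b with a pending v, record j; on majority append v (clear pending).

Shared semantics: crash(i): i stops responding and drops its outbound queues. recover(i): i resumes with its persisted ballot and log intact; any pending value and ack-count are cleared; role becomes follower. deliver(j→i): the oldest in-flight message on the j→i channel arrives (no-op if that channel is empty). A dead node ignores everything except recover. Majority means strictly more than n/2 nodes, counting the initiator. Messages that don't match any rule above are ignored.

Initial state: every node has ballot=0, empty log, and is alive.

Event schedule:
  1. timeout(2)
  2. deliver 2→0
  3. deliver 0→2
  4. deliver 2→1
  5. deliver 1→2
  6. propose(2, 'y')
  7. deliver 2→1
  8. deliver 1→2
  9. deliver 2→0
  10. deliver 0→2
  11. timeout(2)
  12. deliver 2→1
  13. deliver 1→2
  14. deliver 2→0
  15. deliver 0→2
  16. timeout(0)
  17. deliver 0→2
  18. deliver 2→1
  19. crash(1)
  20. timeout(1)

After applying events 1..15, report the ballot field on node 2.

8

[1] timeout(2) → N2(cand b5 [-])
[2] deliver 2→0 → N0(foll b5 [-])
[3] deliver 0→2 → N2(lead b5 [-])
[4] deliver 2→1 → N1(foll b5 [-])
[5] deliver 1→2 → ∅
[6] propose(2,'y') → ∅
[7] deliver 2→1 → N1(foll b5 [y])
[8] deliver 1→2 → N2(lead b5 [y])
[9] deliver 2→0 → N0(foll b5 [y])
[10] deliver 0→2 → ∅
[11] timeout(2) → N2(cand b8 [y])
[12] deliver 2→1 → N1(foll b8 [y])
[13] deliver 1→2 → N2(lead b8 [y])
[14] deliver 2→0 → N0(foll b8 [y])
[15] deliver 0→2 → ∅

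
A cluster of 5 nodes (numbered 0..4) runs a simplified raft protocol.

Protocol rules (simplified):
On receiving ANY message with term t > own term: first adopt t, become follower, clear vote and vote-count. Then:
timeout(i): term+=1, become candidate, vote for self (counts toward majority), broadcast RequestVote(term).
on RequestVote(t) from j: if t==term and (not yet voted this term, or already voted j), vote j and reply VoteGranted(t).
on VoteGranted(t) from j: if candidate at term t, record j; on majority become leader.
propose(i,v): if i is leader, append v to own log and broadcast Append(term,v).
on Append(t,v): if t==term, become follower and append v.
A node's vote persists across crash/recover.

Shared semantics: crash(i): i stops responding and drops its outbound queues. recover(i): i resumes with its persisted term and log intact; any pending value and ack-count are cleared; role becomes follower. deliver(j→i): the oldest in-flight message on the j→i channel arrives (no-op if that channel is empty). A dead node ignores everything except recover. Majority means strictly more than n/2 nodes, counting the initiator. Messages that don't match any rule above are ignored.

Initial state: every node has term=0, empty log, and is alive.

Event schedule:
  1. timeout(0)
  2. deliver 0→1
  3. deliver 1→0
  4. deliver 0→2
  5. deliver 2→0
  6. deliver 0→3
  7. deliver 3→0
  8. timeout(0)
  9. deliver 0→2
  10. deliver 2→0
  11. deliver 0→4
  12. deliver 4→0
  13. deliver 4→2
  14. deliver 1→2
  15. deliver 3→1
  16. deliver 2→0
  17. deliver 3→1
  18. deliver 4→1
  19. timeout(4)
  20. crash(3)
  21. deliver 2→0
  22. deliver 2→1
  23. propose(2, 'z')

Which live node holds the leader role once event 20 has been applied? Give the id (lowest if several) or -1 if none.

-1

1. timeout(0):  <0:cand t1 ->
2. deliver 0→1:  <1:foll t1 ->
3. deliver 1→0:  nop
4. deliver 0→2:  <2:foll t1 ->
5. deliver 2→0:  <0:lead t1 ->
6. deliver 0→3:  <3:foll t1 ->
7. deliver 3→0:  nop
8. timeout(0):  <0:cand t2 ->
9. deliver 0→2:  <2:foll t2 ->
10. deliver 2→0:  nop
11. deliver 0→4:  <4:foll t1 ->
12. deliver 4→0:  nop
13. deliver 4→2:  nop
14. deliver 1→2:  nop
15. deliver 3→1:  nop
16. deliver 2→0:  nop
17. deliver 3→1:  nop
18. deliver 4→1:  nop
19. timeout(4):  <4:cand t2 ->
20. crash(3):  <3:✗foll t1 ->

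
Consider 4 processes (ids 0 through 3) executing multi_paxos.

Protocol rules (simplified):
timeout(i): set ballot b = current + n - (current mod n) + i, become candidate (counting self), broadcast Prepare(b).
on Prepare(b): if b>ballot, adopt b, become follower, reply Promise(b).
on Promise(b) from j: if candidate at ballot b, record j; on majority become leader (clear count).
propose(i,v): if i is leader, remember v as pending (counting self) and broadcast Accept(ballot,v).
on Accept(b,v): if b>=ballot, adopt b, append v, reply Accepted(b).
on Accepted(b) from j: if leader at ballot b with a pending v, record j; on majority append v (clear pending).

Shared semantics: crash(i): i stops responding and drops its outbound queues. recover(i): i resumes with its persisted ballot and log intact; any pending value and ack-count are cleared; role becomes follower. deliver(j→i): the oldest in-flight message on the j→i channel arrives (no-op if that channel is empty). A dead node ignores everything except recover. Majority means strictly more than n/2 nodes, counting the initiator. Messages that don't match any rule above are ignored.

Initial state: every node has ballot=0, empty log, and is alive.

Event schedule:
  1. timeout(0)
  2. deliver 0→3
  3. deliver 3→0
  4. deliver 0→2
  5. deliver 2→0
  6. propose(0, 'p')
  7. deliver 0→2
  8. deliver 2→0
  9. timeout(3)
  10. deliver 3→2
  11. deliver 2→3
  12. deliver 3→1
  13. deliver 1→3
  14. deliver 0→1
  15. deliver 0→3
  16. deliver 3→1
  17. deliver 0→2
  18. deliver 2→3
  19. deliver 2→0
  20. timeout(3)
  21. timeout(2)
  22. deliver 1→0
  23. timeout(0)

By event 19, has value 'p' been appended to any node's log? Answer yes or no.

yes

e1 timeout(0): 0[cand,b=4,-]
e2 deliver 0→3: 3[foll,b=4,-]
e3 deliver 3→0: ·
e4 deliver 0→2: 2[foll,b=4,-]
e5 deliver 2→0: 0[lead,b=4,-]
e6 propose(0,'p'): ·
e7 deliver 0→2: 2[foll,b=4,p]
e8 deliver 2→0: ·
e9 timeout(3): 3[cand,b=11,-]
e10 deliver 3→2: 2[foll,b=11,p]
e11 deliver 2→3: ·
e12 deliver 3→1: 1[foll,b=11,-]
e13 deliver 1→3: 3[lead,b=11,-]
e14 deliver 0→1: ·
e15 deliver 0→3: ·
e16 deliver 3→1: ·
e17 deliver 0→2: ·
e18 deliver 2→3: ·
e19 deliver 2→0: ·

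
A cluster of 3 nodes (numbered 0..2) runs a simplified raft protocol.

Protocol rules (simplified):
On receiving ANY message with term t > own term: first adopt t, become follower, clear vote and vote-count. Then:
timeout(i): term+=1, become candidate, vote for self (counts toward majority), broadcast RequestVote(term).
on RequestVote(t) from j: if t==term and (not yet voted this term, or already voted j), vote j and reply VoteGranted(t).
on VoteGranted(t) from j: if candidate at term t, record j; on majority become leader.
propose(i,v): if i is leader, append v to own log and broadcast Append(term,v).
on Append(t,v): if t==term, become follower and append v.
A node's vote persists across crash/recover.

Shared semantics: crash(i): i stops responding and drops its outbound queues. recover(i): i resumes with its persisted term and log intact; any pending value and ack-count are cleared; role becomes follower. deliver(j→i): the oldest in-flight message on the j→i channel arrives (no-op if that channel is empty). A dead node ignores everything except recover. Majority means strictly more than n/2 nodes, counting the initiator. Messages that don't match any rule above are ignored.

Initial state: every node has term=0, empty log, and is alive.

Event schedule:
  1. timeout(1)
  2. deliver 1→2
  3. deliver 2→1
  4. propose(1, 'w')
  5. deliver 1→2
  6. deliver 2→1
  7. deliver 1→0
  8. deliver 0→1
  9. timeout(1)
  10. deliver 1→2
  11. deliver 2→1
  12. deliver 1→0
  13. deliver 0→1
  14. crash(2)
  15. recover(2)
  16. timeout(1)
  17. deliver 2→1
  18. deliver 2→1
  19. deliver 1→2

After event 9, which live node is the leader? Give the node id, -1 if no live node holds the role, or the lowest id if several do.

after 1 — timeout(1): n1:cand/t1/[-]
after 2 — deliver 1→2: n2:foll/t1/[-]
after 3 — deliver 2→1: n1:lead/t1/[-]
after 4 — propose(1,'w'): n1:lead/t1/[w]
after 5 — deliver 1→2: n2:foll/t1/[w]
after 6 — deliver 2→1: ·
after 7 — deliver 1→0: n0:foll/t1/[-]
after 8 — deliver 0→1: ·
after 9 — timeout(1): n1:cand/t2/[w]

-1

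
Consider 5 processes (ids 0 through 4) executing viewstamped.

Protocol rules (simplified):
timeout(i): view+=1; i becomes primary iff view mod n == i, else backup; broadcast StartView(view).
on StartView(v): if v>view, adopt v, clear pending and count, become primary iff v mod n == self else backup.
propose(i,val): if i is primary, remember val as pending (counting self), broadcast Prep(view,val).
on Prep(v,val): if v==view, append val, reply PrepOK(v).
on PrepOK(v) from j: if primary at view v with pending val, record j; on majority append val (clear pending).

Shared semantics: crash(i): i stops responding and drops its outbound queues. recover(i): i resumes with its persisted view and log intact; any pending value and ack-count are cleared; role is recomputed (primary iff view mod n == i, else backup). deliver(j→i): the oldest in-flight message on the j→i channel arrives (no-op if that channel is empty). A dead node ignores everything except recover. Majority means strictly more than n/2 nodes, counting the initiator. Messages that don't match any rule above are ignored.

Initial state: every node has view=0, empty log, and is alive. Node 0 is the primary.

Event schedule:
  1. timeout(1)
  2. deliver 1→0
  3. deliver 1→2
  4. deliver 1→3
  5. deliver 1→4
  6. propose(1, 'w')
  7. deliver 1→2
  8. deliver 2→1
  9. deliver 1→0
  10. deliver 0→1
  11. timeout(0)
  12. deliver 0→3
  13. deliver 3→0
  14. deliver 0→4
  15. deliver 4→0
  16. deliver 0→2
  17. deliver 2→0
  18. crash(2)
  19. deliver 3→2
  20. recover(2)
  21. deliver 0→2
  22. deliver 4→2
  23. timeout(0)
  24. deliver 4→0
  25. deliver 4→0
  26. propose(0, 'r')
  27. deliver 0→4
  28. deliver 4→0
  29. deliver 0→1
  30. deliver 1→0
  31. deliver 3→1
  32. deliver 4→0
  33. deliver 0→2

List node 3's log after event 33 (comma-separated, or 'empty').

[1] timeout(1) → N1(prim v1 [-])
[2] deliver 1→0 → N0(back v1 [-])
[3] deliver 1→2 → N2(back v1 [-])
[4] deliver 1→3 → N3(back v1 [-])
[5] deliver 1→4 → N4(back v1 [-])
[6] propose(1,'w') → ∅
[7] deliver 1→2 → N2(back v1 [w])
[8] deliver 2→1 → ∅
[9] deliver 1→0 → N0(back v1 [w])
[10] deliver 0→1 → N1(prim v1 [w])
[11] timeout(0) → N0(back v2 [w])
[12] deliver 0→3 → N3(back v2 [-])
[13] deliver 3→0 → ∅
[14] deliver 0→4 → N4(back v2 [-])
[15] deliver 4→0 → ∅
[16] deliver 0→2 → N2(prim v2 [w])
[17] deliver 2→0 → ∅
[18] crash(2) → N2(✗prim v2 [w])
[19] deliver 3→2 → ∅
[20] recover(2) → N2(prim v2 [w])
[21] deliver 0→2 → ∅
[22] deliver 4→2 → ∅
[23] timeout(0) → N0(back v3 [w])
[24] deliver 4→0 → ∅
[25] deliver 4→0 → ∅
[26] propose(0,'r') → ∅
[27] deliver 0→4 → N4(back v3 [-])
[28] deliver 4→0 → ∅
[29] deliver 0→1 → N1(back v2 [w])
[30] deliver 1→0 → ∅
[31] deliver 3→1 → ∅
[32] deliver 4→0 → ∅
[33] deliver 0→2 → N2(back v3 [w])

empty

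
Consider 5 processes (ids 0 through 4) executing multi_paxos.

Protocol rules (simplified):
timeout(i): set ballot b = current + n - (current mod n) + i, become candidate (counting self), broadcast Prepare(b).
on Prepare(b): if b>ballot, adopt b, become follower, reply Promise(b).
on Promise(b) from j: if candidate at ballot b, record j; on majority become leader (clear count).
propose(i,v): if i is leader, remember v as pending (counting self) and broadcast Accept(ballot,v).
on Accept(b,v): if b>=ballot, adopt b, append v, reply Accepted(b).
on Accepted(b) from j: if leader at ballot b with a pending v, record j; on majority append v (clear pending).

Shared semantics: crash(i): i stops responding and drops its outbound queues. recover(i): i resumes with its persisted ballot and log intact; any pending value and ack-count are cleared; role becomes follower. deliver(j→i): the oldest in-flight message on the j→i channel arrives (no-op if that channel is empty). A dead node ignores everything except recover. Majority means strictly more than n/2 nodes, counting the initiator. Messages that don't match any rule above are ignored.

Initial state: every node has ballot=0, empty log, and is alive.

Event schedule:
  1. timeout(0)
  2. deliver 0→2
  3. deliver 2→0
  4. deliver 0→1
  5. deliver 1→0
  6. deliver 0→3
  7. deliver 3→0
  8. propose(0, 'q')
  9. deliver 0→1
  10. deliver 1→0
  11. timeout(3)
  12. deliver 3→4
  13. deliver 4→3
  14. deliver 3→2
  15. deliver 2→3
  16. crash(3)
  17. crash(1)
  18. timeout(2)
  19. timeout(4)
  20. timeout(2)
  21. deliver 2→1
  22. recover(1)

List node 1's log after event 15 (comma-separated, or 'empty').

1. timeout(0):  <0:cand b5 ->
2. deliver 0→2:  <2:foll b5 ->
3. deliver 2→0:  nop
4. deliver 0→1:  <1:foll b5 ->
5. deliver 1→0:  <0:lead b5 ->
6. deliver 0→3:  <3:foll b5 ->
7. deliver 3→0:  nop
8. propose(0,'q'):  nop
9. deliver 0→1:  <1:foll b5 q>
10. deliver 1→0:  nop
11. timeout(3):  <3:cand b13 ->
12. deliver 3→4:  <4:foll b13 ->
13. deliver 4→3:  nop
14. deliver 3→2:  <2:foll b13 ->
15. deliver 2→3:  <3:lead b13 ->

q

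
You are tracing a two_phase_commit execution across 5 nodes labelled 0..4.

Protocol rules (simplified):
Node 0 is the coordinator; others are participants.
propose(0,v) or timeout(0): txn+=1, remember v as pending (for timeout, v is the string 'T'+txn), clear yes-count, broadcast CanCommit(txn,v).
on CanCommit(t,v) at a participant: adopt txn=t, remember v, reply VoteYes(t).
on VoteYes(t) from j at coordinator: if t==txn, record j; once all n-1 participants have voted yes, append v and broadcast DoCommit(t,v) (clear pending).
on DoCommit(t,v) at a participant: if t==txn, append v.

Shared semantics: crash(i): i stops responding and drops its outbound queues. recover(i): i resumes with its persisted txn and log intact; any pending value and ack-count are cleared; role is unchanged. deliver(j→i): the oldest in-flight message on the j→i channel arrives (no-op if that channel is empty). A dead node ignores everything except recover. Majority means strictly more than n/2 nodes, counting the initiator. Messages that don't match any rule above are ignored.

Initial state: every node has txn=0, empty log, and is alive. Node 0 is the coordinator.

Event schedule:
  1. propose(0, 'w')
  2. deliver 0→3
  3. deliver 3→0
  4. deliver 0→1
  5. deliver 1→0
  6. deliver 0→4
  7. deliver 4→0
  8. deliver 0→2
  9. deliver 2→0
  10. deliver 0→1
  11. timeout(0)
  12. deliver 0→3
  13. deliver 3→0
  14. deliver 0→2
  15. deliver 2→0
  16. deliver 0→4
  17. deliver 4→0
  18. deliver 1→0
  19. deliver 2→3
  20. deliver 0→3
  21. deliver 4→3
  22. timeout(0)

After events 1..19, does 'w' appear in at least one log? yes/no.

yes

e1 propose(0,'w'): 0[coor,t=1,-]
e2 deliver 0→3: 3[part,t=1,-]
e3 deliver 3→0: ·
e4 deliver 0→1: 1[part,t=1,-]
e5 deliver 1→0: ·
e6 deliver 0→4: 4[part,t=1,-]
e7 deliver 4→0: ·
e8 deliver 0→2: 2[part,t=1,-]
e9 deliver 2→0: 0[coor,t=1,w]
e10 deliver 0→1: 1[part,t=1,w]
e11 timeout(0): 0[coor,t=2,w]
e12 deliver 0→3: 3[part,t=1,w]
e13 deliver 3→0: ·
e14 deliver 0→2: 2[part,t=1,w]
e15 deliver 2→0: ·
e16 deliver 0→4: 4[part,t=1,w]
e17 deliver 4→0: ·
e18 deliver 1→0: ·
e19 deliver 2→3: ·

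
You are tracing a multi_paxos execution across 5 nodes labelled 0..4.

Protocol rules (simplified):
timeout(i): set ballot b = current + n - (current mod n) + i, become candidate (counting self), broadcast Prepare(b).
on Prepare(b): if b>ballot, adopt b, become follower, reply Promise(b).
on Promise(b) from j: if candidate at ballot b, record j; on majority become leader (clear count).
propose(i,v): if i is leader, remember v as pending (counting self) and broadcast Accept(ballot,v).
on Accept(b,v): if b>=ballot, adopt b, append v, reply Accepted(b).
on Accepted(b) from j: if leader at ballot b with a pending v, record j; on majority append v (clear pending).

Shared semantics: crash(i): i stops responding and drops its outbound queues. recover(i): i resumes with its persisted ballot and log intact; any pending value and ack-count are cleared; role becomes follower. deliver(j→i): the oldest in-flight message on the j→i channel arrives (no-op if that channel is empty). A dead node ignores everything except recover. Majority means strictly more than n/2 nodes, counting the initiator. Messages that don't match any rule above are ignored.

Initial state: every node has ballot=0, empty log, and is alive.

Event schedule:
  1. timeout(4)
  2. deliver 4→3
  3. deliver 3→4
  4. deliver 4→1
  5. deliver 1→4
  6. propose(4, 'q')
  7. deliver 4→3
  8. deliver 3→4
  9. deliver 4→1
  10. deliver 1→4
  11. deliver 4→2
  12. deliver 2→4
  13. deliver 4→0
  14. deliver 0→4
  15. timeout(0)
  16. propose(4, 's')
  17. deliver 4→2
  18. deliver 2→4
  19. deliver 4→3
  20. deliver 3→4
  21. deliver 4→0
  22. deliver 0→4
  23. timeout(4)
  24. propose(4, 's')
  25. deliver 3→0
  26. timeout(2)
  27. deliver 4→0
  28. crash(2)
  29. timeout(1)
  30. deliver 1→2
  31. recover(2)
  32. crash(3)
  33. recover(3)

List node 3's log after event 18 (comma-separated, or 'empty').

[1] timeout(4) → N4(cand b9 [-])
[2] deliver 4→3 → N3(foll b9 [-])
[3] deliver 3→4 → ∅
[4] deliver 4→1 → N1(foll b9 [-])
[5] deliver 1→4 → N4(lead b9 [-])
[6] propose(4,'q') → ∅
[7] deliver 4→3 → N3(foll b9 [q])
[8] deliver 3→4 → ∅
[9] deliver 4→1 → N1(foll b9 [q])
[10] deliver 1→4 → N4(lead b9 [q])
[11] deliver 4→2 → N2(foll b9 [-])
[12] deliver 2→4 → ∅
[13] deliver 4→0 → N0(foll b9 [-])
[14] deliver 0→4 → ∅
[15] timeout(0) → N0(cand b10 [-])
[16] propose(4,'s') → ∅
[17] deliver 4→2 → N2(foll b9 [q])
[18] deliver 2→4 → ∅

q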